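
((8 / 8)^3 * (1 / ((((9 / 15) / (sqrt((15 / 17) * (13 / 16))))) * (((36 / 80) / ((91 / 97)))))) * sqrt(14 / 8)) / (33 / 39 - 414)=-29575 * sqrt(23205) / 478266066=-0.01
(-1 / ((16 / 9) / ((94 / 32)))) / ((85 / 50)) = -2115 / 2176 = -0.97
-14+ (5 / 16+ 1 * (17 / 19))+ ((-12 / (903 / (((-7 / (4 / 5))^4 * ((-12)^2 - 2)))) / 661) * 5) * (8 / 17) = -7662967299 / 146890064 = -52.17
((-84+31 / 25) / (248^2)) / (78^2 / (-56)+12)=14483 / 1040186400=0.00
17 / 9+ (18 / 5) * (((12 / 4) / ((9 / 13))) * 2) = 1489 / 45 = 33.09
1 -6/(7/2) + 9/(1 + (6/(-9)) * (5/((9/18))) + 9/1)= 139/70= 1.99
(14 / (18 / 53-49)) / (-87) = 742 / 224373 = 0.00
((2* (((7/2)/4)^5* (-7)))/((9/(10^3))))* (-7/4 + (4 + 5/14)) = -153363875/73728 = -2080.13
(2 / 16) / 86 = 1 / 688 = 0.00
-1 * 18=-18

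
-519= -519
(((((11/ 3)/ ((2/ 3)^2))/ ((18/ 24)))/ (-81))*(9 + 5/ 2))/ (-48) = 253/ 7776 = 0.03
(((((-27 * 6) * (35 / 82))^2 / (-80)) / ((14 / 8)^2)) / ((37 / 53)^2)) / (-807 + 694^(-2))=44382393764820 / 894465586143539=0.05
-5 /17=-0.29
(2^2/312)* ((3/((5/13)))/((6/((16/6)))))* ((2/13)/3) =4/1755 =0.00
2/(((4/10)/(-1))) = -5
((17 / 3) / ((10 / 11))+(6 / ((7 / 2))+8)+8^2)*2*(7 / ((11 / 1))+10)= 654771 / 385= 1700.70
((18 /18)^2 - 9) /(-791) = 8 /791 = 0.01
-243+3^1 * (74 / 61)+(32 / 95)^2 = -131711561 / 550525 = -239.25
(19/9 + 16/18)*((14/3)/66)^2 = 49/3267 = 0.01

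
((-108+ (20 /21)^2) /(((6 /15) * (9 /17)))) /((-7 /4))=8028760 /27783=288.98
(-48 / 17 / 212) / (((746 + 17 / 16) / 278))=-53376 / 10769653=-0.00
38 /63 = 0.60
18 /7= 2.57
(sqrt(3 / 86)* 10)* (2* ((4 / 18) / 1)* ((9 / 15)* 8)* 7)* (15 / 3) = 1120* sqrt(258) / 129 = 139.46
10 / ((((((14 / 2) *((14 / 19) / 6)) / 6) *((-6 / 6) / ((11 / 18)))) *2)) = -1045 / 49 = -21.33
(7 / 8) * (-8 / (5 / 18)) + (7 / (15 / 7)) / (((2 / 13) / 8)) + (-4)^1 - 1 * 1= 419 / 3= 139.67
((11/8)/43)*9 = 99/344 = 0.29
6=6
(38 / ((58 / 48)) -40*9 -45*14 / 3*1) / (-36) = 2603 / 174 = 14.96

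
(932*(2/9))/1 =1864/9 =207.11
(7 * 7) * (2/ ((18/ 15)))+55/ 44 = 995/ 12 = 82.92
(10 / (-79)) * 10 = -100 / 79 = -1.27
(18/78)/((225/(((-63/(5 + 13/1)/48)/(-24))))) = 7/2246400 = 0.00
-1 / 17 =-0.06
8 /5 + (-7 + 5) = -2 /5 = -0.40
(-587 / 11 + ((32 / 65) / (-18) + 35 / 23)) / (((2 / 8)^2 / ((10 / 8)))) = -30707632 / 29601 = -1037.38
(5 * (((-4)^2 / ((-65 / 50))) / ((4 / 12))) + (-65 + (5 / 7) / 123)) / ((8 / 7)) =-349235 / 1599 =-218.41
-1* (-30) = 30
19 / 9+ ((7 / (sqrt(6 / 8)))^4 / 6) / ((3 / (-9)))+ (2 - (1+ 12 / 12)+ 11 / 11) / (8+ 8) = -307015 / 144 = -2132.05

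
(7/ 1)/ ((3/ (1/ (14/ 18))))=3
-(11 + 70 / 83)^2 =-140.27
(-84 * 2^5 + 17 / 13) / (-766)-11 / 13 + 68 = 703645 / 9958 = 70.66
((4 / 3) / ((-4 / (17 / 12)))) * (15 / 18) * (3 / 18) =-85 / 1296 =-0.07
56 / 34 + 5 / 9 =337 / 153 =2.20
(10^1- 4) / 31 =6 / 31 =0.19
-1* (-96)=96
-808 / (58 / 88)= -35552 / 29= -1225.93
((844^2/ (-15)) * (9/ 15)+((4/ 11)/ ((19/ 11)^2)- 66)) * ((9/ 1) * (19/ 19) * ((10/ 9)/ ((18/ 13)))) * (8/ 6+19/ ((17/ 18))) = -215628815636/ 48735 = -4424516.58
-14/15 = -0.93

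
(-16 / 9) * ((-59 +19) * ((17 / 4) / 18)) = 16.79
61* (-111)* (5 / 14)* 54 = -914085 / 7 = -130583.57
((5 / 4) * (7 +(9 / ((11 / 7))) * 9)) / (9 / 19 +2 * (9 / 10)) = 76475 / 2376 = 32.19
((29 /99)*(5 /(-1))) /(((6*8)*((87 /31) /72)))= -155 /198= -0.78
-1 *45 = -45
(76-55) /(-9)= -7 /3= -2.33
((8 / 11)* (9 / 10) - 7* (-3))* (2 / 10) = 1191 / 275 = 4.33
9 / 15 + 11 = 11.60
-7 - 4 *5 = -27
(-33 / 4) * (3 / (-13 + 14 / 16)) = 198 / 97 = 2.04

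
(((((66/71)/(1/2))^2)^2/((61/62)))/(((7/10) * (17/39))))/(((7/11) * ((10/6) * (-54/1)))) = -897226716672/1291243746653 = -0.69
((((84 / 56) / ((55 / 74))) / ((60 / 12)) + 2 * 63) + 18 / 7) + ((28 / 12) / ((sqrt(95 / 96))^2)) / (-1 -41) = 14145629 / 109725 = 128.92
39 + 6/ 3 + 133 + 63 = 237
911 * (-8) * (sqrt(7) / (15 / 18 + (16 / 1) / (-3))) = 14576 * sqrt(7) / 9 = 4284.94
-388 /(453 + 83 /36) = -13968 /16391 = -0.85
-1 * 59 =-59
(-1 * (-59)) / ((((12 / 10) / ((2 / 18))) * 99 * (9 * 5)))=59 / 48114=0.00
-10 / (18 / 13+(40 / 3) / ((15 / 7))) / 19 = -117 / 1691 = -0.07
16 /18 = 8 /9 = 0.89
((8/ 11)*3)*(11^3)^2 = 3865224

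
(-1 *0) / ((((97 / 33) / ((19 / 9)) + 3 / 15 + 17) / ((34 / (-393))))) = 0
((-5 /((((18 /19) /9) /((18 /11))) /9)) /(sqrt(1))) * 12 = -92340 /11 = -8394.55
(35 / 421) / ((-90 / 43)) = -301 / 7578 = -0.04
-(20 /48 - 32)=379 /12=31.58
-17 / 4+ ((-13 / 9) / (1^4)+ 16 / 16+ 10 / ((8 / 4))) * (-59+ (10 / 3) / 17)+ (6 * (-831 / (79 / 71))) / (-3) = 177180191 / 145044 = 1221.56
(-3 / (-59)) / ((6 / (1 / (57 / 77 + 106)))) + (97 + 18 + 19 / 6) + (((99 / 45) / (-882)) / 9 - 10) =108.17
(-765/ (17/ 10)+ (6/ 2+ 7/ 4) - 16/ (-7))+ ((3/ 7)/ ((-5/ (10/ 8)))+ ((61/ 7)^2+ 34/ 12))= -53552/ 147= -364.30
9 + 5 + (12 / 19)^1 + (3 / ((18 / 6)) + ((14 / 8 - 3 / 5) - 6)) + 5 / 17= 71549 / 6460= 11.08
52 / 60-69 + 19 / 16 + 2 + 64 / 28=-105269 / 1680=-62.66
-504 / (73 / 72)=-36288 / 73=-497.10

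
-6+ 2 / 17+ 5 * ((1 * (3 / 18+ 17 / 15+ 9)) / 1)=1551 / 34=45.62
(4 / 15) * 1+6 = 94 / 15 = 6.27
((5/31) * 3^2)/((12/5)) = 0.60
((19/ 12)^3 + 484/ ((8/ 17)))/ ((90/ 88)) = 19625177/ 19440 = 1009.53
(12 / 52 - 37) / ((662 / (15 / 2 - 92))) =3107 / 662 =4.69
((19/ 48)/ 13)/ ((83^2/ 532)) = 2527/ 1074684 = 0.00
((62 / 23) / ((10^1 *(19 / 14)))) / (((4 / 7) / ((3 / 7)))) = 651 / 4370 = 0.15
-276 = -276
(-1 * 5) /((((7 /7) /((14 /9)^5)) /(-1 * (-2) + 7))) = -2689120 /6561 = -409.86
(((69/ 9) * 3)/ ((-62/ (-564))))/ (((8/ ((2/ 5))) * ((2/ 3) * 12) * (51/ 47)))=50807/ 42160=1.21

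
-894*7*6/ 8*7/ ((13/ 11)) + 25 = -722149/ 26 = -27774.96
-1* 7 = -7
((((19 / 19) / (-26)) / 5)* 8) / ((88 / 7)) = -7 / 1430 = -0.00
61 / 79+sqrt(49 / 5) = 61 / 79+7 * sqrt(5) / 5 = 3.90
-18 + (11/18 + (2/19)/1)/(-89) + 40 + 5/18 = 338923/15219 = 22.27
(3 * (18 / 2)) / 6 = 9 / 2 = 4.50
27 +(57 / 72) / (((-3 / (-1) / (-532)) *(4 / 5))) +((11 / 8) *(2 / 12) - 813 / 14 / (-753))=-37490681 / 253008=-148.18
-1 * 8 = -8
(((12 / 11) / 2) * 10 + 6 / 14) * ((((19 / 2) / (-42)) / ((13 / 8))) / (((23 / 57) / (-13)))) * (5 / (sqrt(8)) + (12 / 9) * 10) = 817665 * sqrt(2) / 24794 + 4360880 / 12397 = 398.41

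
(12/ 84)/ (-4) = -1/ 28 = -0.04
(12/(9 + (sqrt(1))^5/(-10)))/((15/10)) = 80/89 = 0.90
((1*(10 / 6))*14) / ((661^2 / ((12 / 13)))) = 280 / 5679973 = 0.00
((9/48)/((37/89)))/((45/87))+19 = 58821/2960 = 19.87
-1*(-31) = 31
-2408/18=-1204/9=-133.78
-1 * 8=-8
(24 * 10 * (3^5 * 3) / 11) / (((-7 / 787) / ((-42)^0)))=-137693520 / 77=-1788227.53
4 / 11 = 0.36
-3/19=-0.16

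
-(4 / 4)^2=-1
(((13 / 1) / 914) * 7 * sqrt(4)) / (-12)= -91 / 5484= -0.02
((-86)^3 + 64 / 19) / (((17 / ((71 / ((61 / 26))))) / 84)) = -1873948440000 / 19703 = -95109802.57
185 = 185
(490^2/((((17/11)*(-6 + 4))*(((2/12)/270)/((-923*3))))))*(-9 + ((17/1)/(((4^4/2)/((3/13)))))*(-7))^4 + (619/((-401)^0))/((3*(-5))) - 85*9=47223620734888093816342484933/18798367211520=2512112898079177.50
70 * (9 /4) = 315 /2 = 157.50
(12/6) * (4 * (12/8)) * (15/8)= 45/2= 22.50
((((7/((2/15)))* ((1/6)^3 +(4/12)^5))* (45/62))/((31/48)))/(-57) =-2975/328662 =-0.01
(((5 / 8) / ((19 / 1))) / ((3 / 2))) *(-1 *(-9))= 15 / 76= 0.20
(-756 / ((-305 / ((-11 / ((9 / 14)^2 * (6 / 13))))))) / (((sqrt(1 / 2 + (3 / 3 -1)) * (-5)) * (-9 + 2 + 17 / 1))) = 196196 * sqrt(2) / 68625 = 4.04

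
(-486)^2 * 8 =1889568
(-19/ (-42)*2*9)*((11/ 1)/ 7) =627/ 49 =12.80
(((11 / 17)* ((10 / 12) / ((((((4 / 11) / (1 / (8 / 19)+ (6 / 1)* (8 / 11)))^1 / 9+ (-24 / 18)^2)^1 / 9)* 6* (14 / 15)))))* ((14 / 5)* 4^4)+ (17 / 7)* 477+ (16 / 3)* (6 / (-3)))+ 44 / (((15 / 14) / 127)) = 67886477 / 10115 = 6711.47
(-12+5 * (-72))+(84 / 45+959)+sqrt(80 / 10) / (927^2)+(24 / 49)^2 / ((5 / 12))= 2 * sqrt(2) / 859329+21228769 / 36015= 589.44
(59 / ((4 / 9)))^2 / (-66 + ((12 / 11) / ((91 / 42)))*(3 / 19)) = -255362679 / 955232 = -267.33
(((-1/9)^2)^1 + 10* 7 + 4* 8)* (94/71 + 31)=702355/213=3297.44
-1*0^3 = 0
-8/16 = -1/2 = -0.50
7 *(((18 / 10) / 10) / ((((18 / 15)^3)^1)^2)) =4375 / 10368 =0.42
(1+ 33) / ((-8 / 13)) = -55.25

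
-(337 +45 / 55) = -3716 / 11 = -337.82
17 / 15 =1.13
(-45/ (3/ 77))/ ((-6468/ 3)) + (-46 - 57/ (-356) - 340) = -480089/ 1246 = -385.30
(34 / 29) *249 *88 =745008 / 29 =25689.93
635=635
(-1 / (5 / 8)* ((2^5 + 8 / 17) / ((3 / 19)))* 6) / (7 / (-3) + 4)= -1184.53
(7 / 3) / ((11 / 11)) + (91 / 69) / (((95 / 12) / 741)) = 43393 / 345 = 125.78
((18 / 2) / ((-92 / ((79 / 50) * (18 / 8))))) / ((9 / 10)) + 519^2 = 495623529 / 1840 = 269360.61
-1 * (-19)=19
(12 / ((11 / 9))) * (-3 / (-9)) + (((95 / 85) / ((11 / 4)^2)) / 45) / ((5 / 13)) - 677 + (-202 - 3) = -406692998 / 462825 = -878.72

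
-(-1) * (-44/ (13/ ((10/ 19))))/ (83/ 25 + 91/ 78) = -66000/ 166231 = -0.40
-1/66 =-0.02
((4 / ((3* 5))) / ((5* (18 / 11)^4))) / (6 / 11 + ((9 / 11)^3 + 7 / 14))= 19487171 / 4173780150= 0.00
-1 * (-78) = 78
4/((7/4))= 2.29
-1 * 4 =-4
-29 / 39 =-0.74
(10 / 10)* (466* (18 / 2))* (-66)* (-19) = 5259276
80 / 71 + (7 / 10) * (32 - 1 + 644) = 67255 / 142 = 473.63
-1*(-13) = 13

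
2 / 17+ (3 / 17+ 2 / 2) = 22 / 17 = 1.29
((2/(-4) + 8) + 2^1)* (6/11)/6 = 19/22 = 0.86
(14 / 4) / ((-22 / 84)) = -147 / 11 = -13.36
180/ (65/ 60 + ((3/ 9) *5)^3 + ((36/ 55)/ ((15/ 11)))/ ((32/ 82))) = 243000/ 9373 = 25.93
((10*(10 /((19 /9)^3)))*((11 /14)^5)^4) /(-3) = -4086956219215302055896075 /143470140990507113475997696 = -0.03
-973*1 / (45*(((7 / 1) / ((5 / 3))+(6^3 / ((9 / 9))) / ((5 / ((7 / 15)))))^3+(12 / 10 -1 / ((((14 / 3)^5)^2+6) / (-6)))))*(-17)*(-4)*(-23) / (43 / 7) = 240723532638108209375 / 632149489011466652274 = 0.38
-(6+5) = -11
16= 16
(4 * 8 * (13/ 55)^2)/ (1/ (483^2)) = 1261626912/ 3025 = 417066.75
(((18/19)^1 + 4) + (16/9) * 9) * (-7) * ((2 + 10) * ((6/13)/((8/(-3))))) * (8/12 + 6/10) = 25074/65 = 385.75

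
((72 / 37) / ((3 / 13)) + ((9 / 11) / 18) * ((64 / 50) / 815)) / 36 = 17481898 / 74633625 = 0.23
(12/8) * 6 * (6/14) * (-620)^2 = 10378800/7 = 1482685.71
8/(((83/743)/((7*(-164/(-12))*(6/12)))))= 3425.56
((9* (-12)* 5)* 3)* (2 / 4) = -810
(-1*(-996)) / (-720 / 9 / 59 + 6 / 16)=-470112 / 463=-1015.36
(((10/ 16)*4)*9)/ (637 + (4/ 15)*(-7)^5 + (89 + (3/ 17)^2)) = -195075/ 32563094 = -0.01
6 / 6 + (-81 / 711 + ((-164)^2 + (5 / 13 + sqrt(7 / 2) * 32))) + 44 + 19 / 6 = 16 * sqrt(14) + 166031623 / 6162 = 27004.30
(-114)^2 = 12996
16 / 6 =8 / 3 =2.67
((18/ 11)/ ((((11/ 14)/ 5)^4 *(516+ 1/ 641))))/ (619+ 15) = 19787670000/ 2412313193917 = 0.01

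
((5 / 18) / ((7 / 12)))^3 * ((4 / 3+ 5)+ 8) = 43000 / 27783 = 1.55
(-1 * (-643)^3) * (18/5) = 4785258726/5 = 957051745.20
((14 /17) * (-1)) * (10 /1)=-140 /17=-8.24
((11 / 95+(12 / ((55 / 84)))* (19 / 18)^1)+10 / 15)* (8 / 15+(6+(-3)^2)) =14702533 / 47025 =312.65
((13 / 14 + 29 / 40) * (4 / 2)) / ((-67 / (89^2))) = -3667423 / 9380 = -390.98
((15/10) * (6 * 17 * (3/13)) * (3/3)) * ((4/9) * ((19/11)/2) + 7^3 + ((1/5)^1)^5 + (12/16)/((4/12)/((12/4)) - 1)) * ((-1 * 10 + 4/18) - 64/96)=-2709528884357/21450000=-126318.36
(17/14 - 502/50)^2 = 9541921/122500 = 77.89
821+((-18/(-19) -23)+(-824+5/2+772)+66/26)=371481/494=751.99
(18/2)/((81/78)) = 26/3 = 8.67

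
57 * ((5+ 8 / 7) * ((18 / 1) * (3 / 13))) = 1454.44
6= 6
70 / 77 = 10 / 11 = 0.91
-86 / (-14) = 43 / 7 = 6.14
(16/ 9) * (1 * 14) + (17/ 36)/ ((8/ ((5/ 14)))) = 33479/ 1344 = 24.91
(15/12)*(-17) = -85/4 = -21.25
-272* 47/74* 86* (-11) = 6046832/37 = 163427.89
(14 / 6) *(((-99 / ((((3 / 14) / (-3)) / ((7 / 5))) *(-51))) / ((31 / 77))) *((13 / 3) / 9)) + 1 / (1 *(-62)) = -106.19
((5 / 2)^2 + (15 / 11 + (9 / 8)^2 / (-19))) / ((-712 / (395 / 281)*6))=-39874855 / 16056978432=-0.00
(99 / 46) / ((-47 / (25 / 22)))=-225 / 4324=-0.05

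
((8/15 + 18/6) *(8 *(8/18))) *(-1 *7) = -11872/135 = -87.94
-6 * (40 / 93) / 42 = -40 / 651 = -0.06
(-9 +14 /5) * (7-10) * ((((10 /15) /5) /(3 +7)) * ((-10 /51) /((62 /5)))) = -1 /255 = -0.00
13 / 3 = 4.33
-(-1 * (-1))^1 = -1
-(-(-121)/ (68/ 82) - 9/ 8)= -144.79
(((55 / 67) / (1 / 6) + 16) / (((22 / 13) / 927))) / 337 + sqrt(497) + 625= sqrt(497) + 163678376 / 248369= 681.31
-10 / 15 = -2 / 3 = -0.67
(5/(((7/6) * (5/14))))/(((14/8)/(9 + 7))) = 109.71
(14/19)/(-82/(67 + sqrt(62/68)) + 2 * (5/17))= -98150129/84639699 - 82943 * sqrt(1054)/84639699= -1.19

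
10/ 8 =5/ 4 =1.25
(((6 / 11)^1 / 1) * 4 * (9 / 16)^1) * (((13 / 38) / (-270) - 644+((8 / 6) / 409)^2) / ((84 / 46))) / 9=-330154941847 / 6865212240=-48.09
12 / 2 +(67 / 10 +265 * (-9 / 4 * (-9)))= 107579 / 20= 5378.95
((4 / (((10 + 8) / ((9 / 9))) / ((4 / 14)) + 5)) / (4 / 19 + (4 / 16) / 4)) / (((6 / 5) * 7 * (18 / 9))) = 380 / 29631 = 0.01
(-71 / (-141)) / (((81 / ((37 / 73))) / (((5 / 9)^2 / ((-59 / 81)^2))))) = 65675 / 35829933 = 0.00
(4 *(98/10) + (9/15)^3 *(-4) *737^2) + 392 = -58608352/125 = -468866.82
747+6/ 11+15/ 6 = 16501/ 22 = 750.05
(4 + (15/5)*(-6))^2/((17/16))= 3136/17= 184.47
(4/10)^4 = 16/625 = 0.03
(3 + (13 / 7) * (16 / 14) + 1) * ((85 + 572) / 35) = 114.93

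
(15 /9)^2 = 25 /9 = 2.78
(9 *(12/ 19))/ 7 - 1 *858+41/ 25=-2844697/ 3325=-855.55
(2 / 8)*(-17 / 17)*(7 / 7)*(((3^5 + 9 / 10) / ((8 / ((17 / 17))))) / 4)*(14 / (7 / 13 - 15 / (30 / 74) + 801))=-0.03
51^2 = 2601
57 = 57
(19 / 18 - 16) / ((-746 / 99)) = 2959 / 1492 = 1.98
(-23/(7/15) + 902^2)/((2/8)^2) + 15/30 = 182236263/14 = 13016875.93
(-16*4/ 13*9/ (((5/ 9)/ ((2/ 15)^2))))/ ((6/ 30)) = -2304/ 325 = -7.09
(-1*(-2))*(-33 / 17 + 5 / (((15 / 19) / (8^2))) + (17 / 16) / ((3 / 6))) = 165451 / 204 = 811.03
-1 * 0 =0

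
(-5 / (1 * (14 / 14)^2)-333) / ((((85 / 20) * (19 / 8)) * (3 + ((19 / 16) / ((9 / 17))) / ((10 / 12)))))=-1297920 / 220609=-5.88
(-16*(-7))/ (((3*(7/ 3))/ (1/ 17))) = 16/ 17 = 0.94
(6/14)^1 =3/7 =0.43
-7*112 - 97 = -881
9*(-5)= -45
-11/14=-0.79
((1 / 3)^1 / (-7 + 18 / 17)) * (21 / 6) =-119 / 606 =-0.20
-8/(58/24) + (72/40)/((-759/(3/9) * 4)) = -485789/146740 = -3.31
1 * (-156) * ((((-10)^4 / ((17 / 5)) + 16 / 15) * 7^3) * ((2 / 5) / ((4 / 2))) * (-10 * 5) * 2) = 53527405568 / 17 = 3148670915.76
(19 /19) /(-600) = -1 /600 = -0.00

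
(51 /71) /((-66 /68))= -578 /781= -0.74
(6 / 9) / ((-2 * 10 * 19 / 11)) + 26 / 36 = 601 / 855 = 0.70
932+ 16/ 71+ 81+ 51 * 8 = 100907/ 71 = 1421.23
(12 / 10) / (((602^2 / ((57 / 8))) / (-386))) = -33003 / 3624040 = -0.01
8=8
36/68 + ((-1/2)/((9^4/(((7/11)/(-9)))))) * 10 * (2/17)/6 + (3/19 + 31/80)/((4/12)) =109042711903/50352263280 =2.17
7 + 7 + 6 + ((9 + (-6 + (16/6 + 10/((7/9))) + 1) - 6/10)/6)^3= 12845951803/250047000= 51.37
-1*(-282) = 282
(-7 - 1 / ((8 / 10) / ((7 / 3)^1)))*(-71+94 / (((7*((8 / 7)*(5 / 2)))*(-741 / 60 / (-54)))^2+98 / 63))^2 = -2282517261946439 / 51553764300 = -44274.50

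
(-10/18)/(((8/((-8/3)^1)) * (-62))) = -5/1674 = -0.00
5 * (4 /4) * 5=25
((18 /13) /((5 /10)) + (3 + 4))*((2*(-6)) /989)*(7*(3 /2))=-16002 /12857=-1.24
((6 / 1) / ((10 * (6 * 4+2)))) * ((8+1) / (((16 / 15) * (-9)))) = -0.02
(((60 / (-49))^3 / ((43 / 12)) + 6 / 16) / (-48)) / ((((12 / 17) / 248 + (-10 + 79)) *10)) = 976580011 / 235474718209920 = 0.00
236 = 236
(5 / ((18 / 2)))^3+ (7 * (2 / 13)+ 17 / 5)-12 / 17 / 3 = 3554948 / 805545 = 4.41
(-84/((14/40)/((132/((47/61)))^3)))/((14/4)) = -250583537571840/726761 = -344794970.52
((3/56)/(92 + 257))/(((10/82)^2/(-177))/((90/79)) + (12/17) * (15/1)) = 136569483/9420336648380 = 0.00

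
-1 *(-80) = 80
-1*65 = -65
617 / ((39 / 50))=30850 / 39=791.03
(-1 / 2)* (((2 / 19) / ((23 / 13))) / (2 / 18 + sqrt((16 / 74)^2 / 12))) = -160173 / 409469 + 51948* sqrt(3) / 409469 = -0.17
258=258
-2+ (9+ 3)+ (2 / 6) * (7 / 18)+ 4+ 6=1087 / 54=20.13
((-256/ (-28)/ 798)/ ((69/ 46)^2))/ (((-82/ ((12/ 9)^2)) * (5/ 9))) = -1024/ 5153085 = -0.00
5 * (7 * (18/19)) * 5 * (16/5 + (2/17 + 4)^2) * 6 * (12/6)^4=1761419520/5491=320783.01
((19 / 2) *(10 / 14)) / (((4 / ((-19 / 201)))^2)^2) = 12380495 / 5849951030784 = 0.00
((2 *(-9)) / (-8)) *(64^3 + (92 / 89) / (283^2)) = 589824.00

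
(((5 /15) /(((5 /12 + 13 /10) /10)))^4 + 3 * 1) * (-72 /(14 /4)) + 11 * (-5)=-322354069777 /787856167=-409.15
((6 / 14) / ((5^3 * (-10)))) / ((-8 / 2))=3 / 35000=0.00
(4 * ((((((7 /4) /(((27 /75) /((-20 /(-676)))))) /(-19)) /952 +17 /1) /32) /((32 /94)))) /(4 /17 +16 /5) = 62805589345 /34564128768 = 1.82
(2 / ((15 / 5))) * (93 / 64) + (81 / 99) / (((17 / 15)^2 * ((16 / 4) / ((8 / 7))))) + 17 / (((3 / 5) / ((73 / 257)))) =5050346233 / 549026016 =9.20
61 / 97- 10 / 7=-543 / 679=-0.80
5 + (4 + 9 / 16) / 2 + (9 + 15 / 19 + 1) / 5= 5739 / 608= 9.44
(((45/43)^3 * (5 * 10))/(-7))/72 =-253125/2226196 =-0.11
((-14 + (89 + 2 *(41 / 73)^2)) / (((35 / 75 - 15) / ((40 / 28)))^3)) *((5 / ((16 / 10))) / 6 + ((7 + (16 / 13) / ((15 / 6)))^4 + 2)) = -35005297093556382675 / 154530669429192784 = -226.53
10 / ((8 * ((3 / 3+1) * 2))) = 5 / 16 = 0.31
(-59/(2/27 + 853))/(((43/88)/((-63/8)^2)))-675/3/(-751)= -8.48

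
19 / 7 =2.71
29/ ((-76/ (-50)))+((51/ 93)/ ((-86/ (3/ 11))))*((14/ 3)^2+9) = 15901277/ 835791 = 19.03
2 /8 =0.25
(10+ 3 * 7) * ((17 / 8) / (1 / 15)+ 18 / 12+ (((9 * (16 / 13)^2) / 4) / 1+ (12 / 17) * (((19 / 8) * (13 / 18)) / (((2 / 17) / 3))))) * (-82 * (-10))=290658635 / 169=1719873.58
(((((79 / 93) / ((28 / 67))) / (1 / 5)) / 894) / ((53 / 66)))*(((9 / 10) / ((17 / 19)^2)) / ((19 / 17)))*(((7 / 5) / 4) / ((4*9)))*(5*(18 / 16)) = 3318711 / 4261600256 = 0.00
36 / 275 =0.13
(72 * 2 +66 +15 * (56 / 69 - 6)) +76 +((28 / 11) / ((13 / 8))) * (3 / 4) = 688548 / 3289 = 209.35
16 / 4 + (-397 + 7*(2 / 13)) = -5095 / 13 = -391.92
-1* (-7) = 7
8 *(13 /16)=13 /2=6.50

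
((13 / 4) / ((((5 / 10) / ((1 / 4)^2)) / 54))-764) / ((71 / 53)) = -629269 / 1136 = -553.93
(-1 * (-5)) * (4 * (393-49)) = 6880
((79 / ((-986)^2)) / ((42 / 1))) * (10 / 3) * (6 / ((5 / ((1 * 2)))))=79 / 5104029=0.00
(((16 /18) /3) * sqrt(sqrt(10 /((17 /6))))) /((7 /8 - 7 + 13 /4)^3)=-4096 * 15^(1 /4) * 17^(3 /4) * sqrt(2) /5584653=-0.02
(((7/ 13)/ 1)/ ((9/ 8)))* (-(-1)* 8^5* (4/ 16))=458752/ 117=3920.96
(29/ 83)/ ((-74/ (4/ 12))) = -29/ 18426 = -0.00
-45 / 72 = -5 / 8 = -0.62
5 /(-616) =-5 /616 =-0.01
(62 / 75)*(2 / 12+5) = 961 / 225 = 4.27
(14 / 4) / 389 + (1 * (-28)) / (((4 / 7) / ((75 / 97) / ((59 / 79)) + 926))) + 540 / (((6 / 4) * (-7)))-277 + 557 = -1408649078415 / 31167458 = -45196.15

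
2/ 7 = 0.29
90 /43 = 2.09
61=61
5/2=2.50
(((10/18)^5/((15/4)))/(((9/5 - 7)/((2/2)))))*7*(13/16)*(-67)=1465625/1417176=1.03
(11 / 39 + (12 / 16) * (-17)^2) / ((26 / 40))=169285 / 507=333.90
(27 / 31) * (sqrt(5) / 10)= 27 * sqrt(5) / 310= 0.19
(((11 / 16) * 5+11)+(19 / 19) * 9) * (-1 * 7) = -2625 / 16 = -164.06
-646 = -646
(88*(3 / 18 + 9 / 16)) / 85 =77 / 102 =0.75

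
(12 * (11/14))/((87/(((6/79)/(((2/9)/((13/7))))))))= 7722/112259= 0.07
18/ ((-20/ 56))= -50.40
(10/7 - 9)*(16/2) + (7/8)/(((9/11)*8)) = -243685/4032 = -60.44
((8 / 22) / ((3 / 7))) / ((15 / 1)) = 28 / 495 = 0.06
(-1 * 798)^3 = -508169592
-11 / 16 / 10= -11 / 160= -0.07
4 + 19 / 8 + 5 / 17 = 907 / 136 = 6.67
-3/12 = -1/4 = -0.25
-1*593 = -593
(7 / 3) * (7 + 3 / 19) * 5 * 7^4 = 11428760 / 57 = 200504.56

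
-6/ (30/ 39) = -39/ 5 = -7.80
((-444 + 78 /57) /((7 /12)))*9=-908280 /133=-6829.17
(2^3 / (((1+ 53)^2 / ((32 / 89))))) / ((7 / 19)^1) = 1216 / 454167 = 0.00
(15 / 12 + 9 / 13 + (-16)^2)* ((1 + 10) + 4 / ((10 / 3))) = 818193 / 260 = 3146.90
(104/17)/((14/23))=1196/119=10.05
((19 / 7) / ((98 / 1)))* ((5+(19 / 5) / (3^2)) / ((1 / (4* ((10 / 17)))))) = 18544 / 52479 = 0.35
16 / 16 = 1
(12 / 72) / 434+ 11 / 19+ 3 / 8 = 94433 / 98952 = 0.95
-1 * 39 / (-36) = 13 / 12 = 1.08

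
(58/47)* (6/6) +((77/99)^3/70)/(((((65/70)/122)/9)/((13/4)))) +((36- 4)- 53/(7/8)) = -1.51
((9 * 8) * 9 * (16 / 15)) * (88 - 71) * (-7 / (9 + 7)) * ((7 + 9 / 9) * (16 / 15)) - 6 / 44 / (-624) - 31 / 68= -85315683743 / 1944800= -43868.62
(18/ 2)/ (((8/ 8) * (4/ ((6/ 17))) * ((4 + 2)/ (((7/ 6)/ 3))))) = 7/ 136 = 0.05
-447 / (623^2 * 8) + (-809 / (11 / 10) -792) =-1527.45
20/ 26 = 10/ 13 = 0.77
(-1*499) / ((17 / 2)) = -998 / 17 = -58.71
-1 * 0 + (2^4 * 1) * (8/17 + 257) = 70032/17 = 4119.53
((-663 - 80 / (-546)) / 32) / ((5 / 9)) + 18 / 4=-477357 / 14560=-32.79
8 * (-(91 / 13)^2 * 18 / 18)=-392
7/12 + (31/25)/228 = 839/1425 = 0.59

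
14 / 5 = 2.80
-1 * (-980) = 980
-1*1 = -1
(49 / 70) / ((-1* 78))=-7 / 780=-0.01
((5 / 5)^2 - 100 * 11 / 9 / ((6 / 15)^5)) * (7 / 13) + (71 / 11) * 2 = -66033419 / 10296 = -6413.50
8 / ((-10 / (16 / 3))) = -64 / 15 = -4.27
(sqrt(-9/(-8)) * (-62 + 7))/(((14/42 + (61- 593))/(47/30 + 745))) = 67191 * sqrt(2)/1160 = 81.92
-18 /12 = -3 /2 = -1.50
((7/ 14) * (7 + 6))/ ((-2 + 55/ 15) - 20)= -39/ 110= -0.35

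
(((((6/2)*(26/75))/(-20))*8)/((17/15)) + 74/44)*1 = 12293/9350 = 1.31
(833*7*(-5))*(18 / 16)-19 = -262547 / 8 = -32818.38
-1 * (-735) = 735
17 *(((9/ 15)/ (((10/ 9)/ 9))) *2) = 165.24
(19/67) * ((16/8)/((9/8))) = 304/603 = 0.50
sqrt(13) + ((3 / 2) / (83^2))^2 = 3.61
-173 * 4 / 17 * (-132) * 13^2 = 15437136 / 17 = 908066.82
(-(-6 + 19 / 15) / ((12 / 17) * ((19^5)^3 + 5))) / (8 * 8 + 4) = 71 / 10930411461509854778880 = 0.00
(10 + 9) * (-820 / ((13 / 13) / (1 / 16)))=-3895 / 4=-973.75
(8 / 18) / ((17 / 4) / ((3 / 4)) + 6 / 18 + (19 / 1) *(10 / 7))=7 / 522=0.01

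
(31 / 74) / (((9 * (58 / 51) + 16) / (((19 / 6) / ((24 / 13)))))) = 130169 / 4752576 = 0.03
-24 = -24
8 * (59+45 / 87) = 13808 / 29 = 476.14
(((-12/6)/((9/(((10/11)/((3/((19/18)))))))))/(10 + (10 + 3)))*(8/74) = -760/2274723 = -0.00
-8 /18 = -4 /9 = -0.44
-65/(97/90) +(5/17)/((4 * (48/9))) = -6363345/105536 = -60.30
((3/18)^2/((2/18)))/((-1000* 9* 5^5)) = -0.00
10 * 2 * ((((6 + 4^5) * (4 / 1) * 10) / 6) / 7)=412000 / 21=19619.05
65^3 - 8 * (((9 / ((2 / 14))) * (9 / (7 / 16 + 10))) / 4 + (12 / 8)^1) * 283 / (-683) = 31329704009 / 114061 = 274674.99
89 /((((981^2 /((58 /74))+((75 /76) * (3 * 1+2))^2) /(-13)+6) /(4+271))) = -10659117040 /41131821369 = -0.26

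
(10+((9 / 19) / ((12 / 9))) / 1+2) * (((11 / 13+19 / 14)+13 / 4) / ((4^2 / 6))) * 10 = 27958725 / 110656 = 252.66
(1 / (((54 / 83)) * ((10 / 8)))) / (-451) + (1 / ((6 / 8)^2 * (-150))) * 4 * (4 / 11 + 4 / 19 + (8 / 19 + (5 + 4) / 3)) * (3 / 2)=-66362 / 231363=-0.29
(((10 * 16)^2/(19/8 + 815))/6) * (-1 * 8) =-41.76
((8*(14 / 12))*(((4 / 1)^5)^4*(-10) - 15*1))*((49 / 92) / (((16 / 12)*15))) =-754264976655365 / 276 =-2732844118316.54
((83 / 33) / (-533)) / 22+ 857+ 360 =470927803 / 386958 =1217.00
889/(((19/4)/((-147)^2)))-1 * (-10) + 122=76844112/19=4044426.95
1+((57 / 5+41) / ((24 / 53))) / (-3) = -6763 / 180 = -37.57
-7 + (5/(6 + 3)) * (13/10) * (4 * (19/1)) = 431/9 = 47.89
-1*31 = -31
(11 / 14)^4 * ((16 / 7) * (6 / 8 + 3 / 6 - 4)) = -2.40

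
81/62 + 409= 25439/62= 410.31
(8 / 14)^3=64 / 343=0.19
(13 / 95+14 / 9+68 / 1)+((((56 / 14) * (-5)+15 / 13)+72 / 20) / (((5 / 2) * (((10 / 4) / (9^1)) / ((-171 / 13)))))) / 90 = 1316731037 / 18061875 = 72.90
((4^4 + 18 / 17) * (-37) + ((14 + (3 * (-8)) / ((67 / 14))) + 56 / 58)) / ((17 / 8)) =-2510679936 / 561527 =-4471.17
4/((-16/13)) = -13/4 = -3.25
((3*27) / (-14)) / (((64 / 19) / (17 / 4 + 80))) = -518643 / 3584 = -144.71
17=17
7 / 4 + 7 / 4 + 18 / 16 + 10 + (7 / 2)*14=509 / 8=63.62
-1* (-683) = 683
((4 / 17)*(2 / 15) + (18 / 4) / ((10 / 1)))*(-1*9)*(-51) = 4419 / 20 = 220.95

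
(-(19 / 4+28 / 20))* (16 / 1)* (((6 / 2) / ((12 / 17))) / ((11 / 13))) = -27183 / 55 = -494.24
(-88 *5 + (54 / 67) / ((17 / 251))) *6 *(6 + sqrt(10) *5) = -14628180 *sqrt(10) / 1139 -17553816 / 1139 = -56024.74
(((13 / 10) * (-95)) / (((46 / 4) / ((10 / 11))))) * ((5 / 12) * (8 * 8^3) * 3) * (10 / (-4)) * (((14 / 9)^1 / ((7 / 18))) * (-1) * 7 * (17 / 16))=-940576000 / 253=-3717691.70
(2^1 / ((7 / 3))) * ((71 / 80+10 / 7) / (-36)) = -1297 / 23520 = -0.06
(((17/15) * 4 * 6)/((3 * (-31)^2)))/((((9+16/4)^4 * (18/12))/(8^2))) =17408/1235120445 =0.00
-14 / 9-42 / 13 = -560 / 117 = -4.79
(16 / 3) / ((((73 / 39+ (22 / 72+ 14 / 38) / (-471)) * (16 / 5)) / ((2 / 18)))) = 775580 / 7833331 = 0.10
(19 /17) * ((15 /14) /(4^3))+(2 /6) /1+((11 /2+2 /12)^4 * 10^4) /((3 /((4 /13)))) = 50887691819611 /48117888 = 1057562.87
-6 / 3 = -2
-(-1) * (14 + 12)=26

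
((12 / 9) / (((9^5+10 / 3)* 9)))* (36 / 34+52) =3608 / 27105021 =0.00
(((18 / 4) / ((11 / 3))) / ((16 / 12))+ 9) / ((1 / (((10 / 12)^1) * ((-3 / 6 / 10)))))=-291 / 704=-0.41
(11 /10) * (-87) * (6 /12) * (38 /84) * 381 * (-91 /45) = 10006711 /600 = 16677.85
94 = 94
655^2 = 429025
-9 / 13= -0.69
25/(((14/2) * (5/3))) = 15/7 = 2.14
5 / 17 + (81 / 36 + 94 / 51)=895 / 204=4.39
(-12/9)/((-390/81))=18/65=0.28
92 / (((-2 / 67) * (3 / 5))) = -15410 / 3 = -5136.67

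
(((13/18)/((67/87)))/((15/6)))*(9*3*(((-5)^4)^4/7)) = 103546142578125/469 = 220780687799.84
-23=-23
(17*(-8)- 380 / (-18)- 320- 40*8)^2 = 46158436 / 81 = 569857.23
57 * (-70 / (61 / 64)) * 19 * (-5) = 24259200 / 61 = 397691.80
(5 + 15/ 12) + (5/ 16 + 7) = 217/ 16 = 13.56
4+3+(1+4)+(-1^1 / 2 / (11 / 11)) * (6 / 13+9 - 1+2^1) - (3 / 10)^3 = 87649 / 13000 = 6.74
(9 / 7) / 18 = 1 / 14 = 0.07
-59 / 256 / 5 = -59 / 1280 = -0.05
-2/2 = -1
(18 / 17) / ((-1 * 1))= -1.06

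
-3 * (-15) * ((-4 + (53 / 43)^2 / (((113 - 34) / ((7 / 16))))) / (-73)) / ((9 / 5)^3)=1943516875 / 4606495056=0.42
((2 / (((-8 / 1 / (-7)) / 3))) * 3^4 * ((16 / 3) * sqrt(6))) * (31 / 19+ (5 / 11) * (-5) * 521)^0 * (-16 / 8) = -4536 * sqrt(6) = -11110.89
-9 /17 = -0.53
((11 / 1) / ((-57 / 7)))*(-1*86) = 6622 / 57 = 116.18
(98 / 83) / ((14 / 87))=609 / 83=7.34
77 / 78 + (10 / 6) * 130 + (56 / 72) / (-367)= 18691495 / 85878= 217.65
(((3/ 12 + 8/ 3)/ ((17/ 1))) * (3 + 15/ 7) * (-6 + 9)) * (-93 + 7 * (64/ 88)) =-43515/ 187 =-232.70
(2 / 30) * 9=3 / 5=0.60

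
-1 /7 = -0.14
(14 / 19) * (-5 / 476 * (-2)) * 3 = 15 / 323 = 0.05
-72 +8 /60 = -1078 /15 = -71.87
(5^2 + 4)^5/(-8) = -20511149/8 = -2563893.62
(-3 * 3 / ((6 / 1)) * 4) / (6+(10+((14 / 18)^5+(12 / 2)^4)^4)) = -72945992754341572806 / 34328250662663302761738208468657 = -0.00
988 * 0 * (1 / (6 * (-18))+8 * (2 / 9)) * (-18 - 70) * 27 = 0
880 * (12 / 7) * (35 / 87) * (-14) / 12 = -61600 / 87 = -708.05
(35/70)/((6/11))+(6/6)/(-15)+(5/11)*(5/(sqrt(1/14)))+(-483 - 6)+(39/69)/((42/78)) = -1568463/3220+25*sqrt(14)/11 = -478.60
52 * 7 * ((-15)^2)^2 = 18427500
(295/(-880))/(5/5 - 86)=59/14960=0.00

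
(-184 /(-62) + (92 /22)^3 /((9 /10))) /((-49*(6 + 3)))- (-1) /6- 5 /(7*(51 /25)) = -0.37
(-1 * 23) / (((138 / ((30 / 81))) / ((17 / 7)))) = -85 / 567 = -0.15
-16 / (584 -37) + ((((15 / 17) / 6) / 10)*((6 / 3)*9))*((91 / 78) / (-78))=-32117 / 967096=-0.03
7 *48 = 336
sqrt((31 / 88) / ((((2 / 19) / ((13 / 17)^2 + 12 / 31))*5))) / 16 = sqrt(9098815) / 59840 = 0.05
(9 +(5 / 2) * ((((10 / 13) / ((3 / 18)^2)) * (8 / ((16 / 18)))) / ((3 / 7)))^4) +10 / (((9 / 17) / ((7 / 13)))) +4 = 73497014847556067 / 257049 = 285926087429.07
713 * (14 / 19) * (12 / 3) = 39928 / 19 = 2101.47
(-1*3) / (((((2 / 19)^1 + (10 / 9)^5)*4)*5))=-3365793 / 40361960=-0.08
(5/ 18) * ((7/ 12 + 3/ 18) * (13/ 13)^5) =0.21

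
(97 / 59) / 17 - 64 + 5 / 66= -63.83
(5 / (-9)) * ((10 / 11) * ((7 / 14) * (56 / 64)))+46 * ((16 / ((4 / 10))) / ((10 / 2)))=291281 / 792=367.78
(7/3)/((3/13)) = 91/9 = 10.11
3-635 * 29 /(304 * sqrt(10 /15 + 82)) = 3-18415 * sqrt(186) /37696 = -3.66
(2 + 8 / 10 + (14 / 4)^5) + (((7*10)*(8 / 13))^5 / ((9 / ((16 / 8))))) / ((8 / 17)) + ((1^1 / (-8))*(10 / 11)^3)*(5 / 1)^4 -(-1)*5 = 49845969126551928701 / 711635015520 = 70044289.61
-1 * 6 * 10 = -60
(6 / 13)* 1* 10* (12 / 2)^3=12960 / 13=996.92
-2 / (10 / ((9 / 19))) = -9 / 95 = -0.09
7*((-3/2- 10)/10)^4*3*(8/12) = 24.49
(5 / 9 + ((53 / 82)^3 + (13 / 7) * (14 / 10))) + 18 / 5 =7.03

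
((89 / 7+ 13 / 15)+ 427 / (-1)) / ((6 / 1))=-43409 / 630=-68.90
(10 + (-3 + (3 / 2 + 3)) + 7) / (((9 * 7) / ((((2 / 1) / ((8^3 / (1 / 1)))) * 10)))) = 185 / 16128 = 0.01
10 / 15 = 2 / 3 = 0.67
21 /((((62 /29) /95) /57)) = 3297735 /62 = 53189.27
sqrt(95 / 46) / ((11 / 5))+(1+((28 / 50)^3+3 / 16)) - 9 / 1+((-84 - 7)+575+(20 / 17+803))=5 * sqrt(4370) / 506+5442293243 / 4250000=1281.19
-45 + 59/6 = -211/6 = -35.17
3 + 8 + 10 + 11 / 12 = 263 / 12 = 21.92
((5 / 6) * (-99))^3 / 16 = -4492125 / 128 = -35094.73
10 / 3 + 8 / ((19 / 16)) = 574 / 57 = 10.07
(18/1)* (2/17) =36/17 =2.12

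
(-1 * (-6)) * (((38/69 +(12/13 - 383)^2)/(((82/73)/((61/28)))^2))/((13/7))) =33755491765843667/19027144864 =1774070.26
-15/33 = -5/11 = -0.45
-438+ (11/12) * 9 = -1719/4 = -429.75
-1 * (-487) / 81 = 487 / 81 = 6.01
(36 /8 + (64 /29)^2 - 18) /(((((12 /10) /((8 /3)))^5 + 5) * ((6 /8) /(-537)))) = 1231.22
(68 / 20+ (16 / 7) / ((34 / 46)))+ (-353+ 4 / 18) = -1854358 / 5355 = -346.29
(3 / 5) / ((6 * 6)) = 1 / 60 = 0.02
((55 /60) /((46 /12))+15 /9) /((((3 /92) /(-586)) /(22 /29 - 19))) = 163056844 /261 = 624738.87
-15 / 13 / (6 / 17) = -85 / 26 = -3.27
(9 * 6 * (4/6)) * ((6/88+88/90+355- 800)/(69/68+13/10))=-59773972/8657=-6904.70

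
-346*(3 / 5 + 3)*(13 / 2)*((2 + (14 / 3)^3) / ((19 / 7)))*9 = -264293484 / 95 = -2782036.67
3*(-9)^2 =243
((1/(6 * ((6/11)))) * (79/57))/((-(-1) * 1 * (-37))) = -869/75924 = -0.01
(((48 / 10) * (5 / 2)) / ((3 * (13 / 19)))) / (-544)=-19 / 1768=-0.01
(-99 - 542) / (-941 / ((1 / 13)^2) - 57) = 641 / 159086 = 0.00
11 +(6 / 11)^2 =1367 / 121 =11.30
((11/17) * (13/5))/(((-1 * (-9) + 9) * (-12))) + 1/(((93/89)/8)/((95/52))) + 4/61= 14.04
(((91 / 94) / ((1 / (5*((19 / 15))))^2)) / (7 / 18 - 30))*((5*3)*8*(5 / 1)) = -1516200 / 1927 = -786.82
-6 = -6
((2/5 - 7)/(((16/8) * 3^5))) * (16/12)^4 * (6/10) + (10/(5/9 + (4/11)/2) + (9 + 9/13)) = 1205231708/51886575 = 23.23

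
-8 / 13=-0.62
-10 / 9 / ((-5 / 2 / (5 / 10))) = 2 / 9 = 0.22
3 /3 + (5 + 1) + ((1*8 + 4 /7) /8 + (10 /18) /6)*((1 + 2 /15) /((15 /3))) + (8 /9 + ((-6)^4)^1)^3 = 55654960961017 /25515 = 2181264391.97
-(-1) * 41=41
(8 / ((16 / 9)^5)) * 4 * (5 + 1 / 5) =767637 / 81920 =9.37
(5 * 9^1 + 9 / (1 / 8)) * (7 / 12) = 273 / 4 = 68.25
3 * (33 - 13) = 60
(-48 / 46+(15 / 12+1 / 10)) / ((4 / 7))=0.54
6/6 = 1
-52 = -52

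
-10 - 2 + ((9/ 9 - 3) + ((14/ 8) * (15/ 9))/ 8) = -1309/ 96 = -13.64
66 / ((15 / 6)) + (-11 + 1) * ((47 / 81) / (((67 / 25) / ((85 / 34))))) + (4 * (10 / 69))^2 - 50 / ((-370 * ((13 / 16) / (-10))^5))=-7521642602577727279 / 197198670918015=-38142.46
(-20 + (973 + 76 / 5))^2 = 23435281 / 25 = 937411.24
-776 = -776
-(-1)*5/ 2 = 5/ 2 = 2.50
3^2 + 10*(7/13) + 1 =200/13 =15.38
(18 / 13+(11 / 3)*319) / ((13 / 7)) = 319697 / 507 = 630.57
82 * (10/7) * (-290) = -237800/7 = -33971.43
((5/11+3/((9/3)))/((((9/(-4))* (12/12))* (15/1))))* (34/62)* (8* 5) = -8704/9207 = -0.95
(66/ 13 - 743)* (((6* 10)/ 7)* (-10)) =5755800/ 91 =63250.55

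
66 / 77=6 / 7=0.86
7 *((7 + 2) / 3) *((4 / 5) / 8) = 21 / 10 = 2.10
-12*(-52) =624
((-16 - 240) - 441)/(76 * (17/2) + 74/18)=-6273/5851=-1.07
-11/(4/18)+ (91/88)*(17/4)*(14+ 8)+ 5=835/16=52.19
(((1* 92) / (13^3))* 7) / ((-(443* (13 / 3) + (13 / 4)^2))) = -30912 / 203554247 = -0.00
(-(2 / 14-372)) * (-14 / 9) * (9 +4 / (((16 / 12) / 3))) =-10412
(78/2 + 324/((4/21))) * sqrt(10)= 1740 * sqrt(10)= 5502.36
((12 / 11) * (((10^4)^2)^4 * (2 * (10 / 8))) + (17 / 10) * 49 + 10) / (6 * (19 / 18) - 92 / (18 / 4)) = -270000000000000000000000000000092367 / 13970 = -19327129563350035790980670000000.00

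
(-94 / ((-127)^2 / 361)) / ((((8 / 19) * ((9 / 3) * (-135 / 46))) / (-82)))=-303997739 / 6532245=-46.54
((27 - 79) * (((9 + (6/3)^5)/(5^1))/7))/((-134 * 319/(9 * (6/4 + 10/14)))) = 148707/5236385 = 0.03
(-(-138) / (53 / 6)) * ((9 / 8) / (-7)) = -1863 / 742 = -2.51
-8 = -8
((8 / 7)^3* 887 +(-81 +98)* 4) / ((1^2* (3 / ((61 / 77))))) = 367.59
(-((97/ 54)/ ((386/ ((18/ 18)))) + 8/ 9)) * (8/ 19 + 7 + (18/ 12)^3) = -10187875/ 1056096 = -9.65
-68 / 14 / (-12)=17 / 42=0.40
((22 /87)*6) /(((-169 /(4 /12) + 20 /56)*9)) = -616 /1851273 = -0.00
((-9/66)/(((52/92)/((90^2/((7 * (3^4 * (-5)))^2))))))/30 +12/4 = 8513482/2837835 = 3.00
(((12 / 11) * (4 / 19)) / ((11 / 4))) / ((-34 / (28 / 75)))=-896 / 977075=-0.00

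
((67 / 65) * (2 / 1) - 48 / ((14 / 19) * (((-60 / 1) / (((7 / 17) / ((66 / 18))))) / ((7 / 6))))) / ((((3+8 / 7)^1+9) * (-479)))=-187509 / 535646540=-0.00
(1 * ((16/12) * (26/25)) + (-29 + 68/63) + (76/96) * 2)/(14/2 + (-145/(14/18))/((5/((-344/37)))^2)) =215191741/5499052380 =0.04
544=544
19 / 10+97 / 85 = 517 / 170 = 3.04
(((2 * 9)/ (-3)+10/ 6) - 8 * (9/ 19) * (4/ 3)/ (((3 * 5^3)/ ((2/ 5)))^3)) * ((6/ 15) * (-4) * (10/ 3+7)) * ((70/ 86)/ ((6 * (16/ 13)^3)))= 86247805053688369/ 16544250000000000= 5.21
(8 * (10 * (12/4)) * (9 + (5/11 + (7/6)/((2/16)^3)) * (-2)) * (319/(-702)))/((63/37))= 1680618440/22113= 76001.38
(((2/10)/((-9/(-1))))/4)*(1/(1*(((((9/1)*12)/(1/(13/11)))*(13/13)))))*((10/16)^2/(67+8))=11/48522240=0.00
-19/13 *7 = -133/13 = -10.23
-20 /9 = -2.22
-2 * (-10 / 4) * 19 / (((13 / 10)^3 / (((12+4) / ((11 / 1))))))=1520000 / 24167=62.90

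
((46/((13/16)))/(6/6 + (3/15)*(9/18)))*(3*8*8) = 9881.96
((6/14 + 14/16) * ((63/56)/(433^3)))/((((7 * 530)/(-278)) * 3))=-30441/67466101756480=-0.00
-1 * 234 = -234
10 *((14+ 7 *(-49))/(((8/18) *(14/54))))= -57105/2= -28552.50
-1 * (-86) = 86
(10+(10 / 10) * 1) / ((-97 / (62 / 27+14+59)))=-22363 / 2619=-8.54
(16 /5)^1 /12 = 4 /15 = 0.27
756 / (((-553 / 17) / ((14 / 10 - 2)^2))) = -16524 / 1975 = -8.37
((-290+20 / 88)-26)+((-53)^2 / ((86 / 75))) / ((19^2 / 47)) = 540347 / 170753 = 3.16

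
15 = 15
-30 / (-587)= 30 / 587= 0.05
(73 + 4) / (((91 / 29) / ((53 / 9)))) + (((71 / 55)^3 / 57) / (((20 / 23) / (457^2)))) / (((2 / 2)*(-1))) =-65981268124283 / 7397032500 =-8919.96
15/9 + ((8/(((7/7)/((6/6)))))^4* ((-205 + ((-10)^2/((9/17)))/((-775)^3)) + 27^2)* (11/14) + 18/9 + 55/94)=185947558726364149/110263938750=1686385.96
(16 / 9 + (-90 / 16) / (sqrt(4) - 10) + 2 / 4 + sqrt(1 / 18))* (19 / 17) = 3.60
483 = 483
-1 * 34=-34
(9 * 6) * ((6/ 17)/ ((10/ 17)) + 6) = 1782/ 5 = 356.40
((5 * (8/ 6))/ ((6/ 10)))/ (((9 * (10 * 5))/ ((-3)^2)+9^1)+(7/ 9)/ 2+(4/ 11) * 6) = 2200/ 12191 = 0.18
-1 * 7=-7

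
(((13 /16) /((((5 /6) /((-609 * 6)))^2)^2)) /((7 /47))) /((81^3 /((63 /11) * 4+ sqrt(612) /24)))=592908004052 * sqrt(17) /625+ 597651268084416 /6875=90842489262.72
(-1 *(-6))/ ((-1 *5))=-6/ 5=-1.20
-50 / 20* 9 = -45 / 2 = -22.50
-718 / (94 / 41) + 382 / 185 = -2705061 / 8695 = -311.11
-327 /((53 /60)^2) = -1177200 /2809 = -419.08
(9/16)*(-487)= -4383/16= -273.94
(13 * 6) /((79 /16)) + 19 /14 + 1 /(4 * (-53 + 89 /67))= 131332001 /7657944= 17.15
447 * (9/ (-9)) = -447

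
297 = 297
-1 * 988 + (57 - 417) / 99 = -10908 / 11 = -991.64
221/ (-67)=-221/ 67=-3.30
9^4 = 6561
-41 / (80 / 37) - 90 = -8717 / 80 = -108.96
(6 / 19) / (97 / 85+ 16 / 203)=34510 / 133323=0.26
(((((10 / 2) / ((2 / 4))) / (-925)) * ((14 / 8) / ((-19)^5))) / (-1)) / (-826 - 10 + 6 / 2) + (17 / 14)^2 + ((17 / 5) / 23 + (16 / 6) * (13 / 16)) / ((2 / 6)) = 295515207726133 / 35105289748340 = 8.42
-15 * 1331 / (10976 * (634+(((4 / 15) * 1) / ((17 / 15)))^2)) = -5769885 / 2011264192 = -0.00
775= 775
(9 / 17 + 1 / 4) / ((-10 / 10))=-53 / 68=-0.78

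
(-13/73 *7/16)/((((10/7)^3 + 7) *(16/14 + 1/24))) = -655473/98812654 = -0.01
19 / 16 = 1.19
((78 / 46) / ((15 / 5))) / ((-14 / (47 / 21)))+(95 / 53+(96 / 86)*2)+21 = 384257915 / 15410598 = 24.93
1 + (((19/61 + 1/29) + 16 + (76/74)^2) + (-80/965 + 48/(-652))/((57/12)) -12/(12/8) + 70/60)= 100179352361669/8685224440086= 11.53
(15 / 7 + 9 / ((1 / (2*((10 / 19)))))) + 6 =2343 / 133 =17.62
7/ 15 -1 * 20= -293/ 15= -19.53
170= 170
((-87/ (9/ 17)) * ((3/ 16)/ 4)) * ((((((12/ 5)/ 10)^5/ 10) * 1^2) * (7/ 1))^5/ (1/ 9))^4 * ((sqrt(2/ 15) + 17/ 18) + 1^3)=-977121216477018486530113011649656966452188156671138858408183909333159326535369926665587130368/ 1186945968219974843434155283695244644277620729202493120784972498853626028830601394879139866471426700011628454123520370888655861563165672123432159423828125 - 837532471266015845597239724271134542673304134289547592921300493714136565601745651427646111744 * sqrt(30)/ 29673649205499371085853882092381116106940518230062328019624312471340650720765034871978496661785667500290711353088009272216396539079141803085803985595703125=-0.00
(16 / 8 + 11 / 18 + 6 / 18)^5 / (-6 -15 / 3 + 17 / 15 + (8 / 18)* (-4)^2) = -2090977465 / 26034048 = -80.32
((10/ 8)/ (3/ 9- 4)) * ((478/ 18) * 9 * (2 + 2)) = -3585/ 11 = -325.91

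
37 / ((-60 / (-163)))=6031 / 60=100.52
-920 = -920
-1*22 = -22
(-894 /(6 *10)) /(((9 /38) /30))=-5662 /3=-1887.33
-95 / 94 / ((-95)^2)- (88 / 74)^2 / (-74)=8593587 / 452331290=0.02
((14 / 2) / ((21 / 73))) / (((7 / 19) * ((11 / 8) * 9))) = 11096 / 2079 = 5.34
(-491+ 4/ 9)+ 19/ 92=-406009/ 828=-490.35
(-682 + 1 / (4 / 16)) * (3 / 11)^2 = -6102 / 121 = -50.43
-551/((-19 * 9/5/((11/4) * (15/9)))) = 7975/108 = 73.84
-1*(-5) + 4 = 9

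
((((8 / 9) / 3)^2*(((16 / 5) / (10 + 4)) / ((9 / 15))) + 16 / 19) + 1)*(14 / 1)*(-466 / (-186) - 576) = -58193071810 / 3864429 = -15058.65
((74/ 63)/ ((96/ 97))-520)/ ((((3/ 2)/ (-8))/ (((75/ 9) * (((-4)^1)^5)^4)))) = 43125347430327910400/ 1701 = 25352937936700711.58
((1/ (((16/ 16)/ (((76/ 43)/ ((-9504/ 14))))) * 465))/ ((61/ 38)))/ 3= -0.00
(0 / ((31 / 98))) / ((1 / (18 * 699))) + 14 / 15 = 14 / 15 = 0.93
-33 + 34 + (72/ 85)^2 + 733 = 5308334/ 7225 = 734.72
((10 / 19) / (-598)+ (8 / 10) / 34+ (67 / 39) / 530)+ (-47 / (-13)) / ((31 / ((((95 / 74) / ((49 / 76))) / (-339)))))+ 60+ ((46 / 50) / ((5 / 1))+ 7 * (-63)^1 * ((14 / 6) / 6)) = -1356681901803893479 / 12190423386584625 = -111.29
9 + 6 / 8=39 / 4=9.75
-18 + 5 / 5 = -17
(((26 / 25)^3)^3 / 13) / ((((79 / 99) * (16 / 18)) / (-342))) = -15908550192931968 / 301361083984375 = -52.79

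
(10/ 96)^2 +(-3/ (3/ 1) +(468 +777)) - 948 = 296.01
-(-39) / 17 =39 / 17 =2.29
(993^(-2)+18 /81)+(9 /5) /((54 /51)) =2106007 /1095610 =1.92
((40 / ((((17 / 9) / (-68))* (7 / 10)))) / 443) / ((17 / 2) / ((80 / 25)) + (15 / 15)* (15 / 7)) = -18432 / 19049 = -0.97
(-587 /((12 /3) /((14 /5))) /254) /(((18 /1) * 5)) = -4109 /228600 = -0.02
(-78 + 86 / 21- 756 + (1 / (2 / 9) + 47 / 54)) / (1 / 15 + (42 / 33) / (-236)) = -1011382130 / 75159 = -13456.57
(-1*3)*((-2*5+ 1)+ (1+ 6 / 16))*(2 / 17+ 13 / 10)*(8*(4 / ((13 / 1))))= 88206 / 1105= 79.82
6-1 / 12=71 / 12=5.92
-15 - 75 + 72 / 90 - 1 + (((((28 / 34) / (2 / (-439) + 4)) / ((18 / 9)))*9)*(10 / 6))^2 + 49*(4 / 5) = -43220020299 / 889113124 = -48.61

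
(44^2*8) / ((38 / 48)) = 371712 / 19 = 19563.79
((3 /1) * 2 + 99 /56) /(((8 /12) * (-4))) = -1305 /448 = -2.91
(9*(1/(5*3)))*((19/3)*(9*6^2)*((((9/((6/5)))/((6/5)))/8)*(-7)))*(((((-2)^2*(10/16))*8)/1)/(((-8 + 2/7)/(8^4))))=71500800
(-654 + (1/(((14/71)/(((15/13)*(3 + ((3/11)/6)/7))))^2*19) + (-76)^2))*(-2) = -76693125600337/7462903448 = -10276.58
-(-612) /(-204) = -3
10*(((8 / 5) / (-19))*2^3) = -128 / 19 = -6.74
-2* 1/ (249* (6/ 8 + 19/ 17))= -136/ 31623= -0.00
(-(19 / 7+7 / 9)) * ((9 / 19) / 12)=-55 / 399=-0.14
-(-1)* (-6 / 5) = -6 / 5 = -1.20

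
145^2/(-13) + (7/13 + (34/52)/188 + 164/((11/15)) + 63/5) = -371141521/268840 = -1380.53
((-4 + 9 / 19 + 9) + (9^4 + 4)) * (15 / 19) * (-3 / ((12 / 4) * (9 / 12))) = -2496780 / 361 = -6916.29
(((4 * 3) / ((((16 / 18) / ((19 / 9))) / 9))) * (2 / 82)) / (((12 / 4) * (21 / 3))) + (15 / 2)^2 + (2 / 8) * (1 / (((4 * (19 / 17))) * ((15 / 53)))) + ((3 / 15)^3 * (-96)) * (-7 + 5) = 1906854023 / 32718000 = 58.28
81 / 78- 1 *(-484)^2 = -6090629 / 26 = -234254.96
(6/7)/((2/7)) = 3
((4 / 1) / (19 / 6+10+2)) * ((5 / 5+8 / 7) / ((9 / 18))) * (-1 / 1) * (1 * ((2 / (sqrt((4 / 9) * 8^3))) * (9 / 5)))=-243 * sqrt(2) / 1274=-0.27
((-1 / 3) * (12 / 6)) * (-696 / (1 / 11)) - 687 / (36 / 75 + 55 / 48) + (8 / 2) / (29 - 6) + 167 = 217572187 / 44873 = 4848.62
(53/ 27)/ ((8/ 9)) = 2.21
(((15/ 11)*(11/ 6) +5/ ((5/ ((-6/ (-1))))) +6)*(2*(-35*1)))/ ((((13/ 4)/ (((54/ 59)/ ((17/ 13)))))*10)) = -21924/ 1003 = -21.86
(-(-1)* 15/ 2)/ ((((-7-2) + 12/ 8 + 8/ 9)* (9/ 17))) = -15/ 7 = -2.14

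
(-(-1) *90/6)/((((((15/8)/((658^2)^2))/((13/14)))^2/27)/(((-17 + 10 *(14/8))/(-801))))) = -969589180201674467821568/445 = -2178852090340841500722.62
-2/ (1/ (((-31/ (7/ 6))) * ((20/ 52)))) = 1860/ 91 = 20.44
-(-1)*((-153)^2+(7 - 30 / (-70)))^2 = 26868127225 / 49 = 548329127.04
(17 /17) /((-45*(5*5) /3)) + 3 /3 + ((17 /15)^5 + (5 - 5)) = 2177207 /759375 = 2.87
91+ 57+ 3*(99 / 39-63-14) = -980 / 13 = -75.38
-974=-974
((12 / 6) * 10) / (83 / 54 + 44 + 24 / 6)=216 / 535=0.40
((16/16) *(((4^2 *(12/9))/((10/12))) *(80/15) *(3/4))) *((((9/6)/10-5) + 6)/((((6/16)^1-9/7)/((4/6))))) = -329728/3825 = -86.20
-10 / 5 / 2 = -1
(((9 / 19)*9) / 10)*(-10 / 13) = -81 / 247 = -0.33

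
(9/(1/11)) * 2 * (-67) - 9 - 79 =-13354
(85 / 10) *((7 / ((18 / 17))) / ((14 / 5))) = 1445 / 72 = 20.07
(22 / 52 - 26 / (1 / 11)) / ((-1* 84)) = 2475 / 728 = 3.40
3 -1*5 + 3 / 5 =-7 / 5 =-1.40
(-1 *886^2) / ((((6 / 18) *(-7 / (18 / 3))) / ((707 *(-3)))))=-4281368184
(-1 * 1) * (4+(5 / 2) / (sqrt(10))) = -4 - sqrt(10) / 4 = -4.79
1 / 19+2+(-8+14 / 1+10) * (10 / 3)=3157 / 57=55.39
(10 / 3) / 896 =5 / 1344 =0.00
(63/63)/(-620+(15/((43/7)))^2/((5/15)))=-1849/1113305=-0.00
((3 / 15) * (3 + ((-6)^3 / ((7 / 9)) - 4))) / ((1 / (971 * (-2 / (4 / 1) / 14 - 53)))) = 562643037 / 196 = 2870627.74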